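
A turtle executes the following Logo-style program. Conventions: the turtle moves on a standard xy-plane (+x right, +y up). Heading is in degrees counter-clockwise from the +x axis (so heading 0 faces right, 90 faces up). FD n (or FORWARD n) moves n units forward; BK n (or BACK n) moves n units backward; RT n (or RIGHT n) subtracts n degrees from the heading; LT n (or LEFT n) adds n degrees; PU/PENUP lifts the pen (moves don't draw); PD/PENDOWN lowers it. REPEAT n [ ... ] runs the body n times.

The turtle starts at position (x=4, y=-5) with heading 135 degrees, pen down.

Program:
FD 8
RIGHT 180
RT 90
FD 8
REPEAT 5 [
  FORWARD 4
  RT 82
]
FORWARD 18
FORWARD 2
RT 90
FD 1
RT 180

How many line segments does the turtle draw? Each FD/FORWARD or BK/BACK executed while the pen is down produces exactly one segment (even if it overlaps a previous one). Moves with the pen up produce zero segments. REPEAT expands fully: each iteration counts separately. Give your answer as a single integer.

Executing turtle program step by step:
Start: pos=(4,-5), heading=135, pen down
FD 8: (4,-5) -> (-1.657,0.657) [heading=135, draw]
RT 180: heading 135 -> 315
RT 90: heading 315 -> 225
FD 8: (-1.657,0.657) -> (-7.314,-5) [heading=225, draw]
REPEAT 5 [
  -- iteration 1/5 --
  FD 4: (-7.314,-5) -> (-10.142,-7.828) [heading=225, draw]
  RT 82: heading 225 -> 143
  -- iteration 2/5 --
  FD 4: (-10.142,-7.828) -> (-13.337,-5.421) [heading=143, draw]
  RT 82: heading 143 -> 61
  -- iteration 3/5 --
  FD 4: (-13.337,-5.421) -> (-11.397,-1.923) [heading=61, draw]
  RT 82: heading 61 -> 339
  -- iteration 4/5 --
  FD 4: (-11.397,-1.923) -> (-7.663,-3.356) [heading=339, draw]
  RT 82: heading 339 -> 257
  -- iteration 5/5 --
  FD 4: (-7.663,-3.356) -> (-8.563,-7.254) [heading=257, draw]
  RT 82: heading 257 -> 175
]
FD 18: (-8.563,-7.254) -> (-26.494,-5.685) [heading=175, draw]
FD 2: (-26.494,-5.685) -> (-28.487,-5.511) [heading=175, draw]
RT 90: heading 175 -> 85
FD 1: (-28.487,-5.511) -> (-28.4,-4.514) [heading=85, draw]
RT 180: heading 85 -> 265
Final: pos=(-28.4,-4.514), heading=265, 10 segment(s) drawn
Segments drawn: 10

Answer: 10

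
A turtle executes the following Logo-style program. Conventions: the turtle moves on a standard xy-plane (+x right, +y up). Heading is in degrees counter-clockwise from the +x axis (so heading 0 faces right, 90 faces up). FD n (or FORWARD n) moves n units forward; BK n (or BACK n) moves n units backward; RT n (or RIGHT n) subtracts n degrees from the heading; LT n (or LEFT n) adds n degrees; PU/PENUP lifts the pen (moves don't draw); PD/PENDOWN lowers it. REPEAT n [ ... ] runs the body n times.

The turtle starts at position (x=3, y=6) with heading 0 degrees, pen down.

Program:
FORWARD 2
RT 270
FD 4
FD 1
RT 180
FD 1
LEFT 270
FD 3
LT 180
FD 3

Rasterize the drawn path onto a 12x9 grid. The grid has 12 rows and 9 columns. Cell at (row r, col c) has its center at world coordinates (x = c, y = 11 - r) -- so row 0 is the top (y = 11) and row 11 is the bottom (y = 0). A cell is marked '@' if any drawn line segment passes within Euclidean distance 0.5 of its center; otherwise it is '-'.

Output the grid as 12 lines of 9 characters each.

Answer: -----@---
--@@@@---
-----@---
-----@---
-----@---
---@@@---
---------
---------
---------
---------
---------
---------

Derivation:
Segment 0: (3,6) -> (5,6)
Segment 1: (5,6) -> (5,10)
Segment 2: (5,10) -> (5,11)
Segment 3: (5,11) -> (5,10)
Segment 4: (5,10) -> (2,10)
Segment 5: (2,10) -> (5,10)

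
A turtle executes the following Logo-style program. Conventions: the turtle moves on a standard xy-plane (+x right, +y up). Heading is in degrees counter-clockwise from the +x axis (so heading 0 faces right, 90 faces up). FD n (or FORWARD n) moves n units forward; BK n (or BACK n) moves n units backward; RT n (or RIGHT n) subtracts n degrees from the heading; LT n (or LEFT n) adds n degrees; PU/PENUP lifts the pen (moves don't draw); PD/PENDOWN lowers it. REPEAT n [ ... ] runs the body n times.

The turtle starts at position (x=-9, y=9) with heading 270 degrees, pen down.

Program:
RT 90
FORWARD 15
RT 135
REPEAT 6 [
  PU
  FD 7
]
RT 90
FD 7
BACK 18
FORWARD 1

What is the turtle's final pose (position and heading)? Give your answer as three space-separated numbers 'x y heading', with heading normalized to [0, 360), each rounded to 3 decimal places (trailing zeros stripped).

Answer: -1.373 45.77 315

Derivation:
Executing turtle program step by step:
Start: pos=(-9,9), heading=270, pen down
RT 90: heading 270 -> 180
FD 15: (-9,9) -> (-24,9) [heading=180, draw]
RT 135: heading 180 -> 45
REPEAT 6 [
  -- iteration 1/6 --
  PU: pen up
  FD 7: (-24,9) -> (-19.05,13.95) [heading=45, move]
  -- iteration 2/6 --
  PU: pen up
  FD 7: (-19.05,13.95) -> (-14.101,18.899) [heading=45, move]
  -- iteration 3/6 --
  PU: pen up
  FD 7: (-14.101,18.899) -> (-9.151,23.849) [heading=45, move]
  -- iteration 4/6 --
  PU: pen up
  FD 7: (-9.151,23.849) -> (-4.201,28.799) [heading=45, move]
  -- iteration 5/6 --
  PU: pen up
  FD 7: (-4.201,28.799) -> (0.749,33.749) [heading=45, move]
  -- iteration 6/6 --
  PU: pen up
  FD 7: (0.749,33.749) -> (5.698,38.698) [heading=45, move]
]
RT 90: heading 45 -> 315
FD 7: (5.698,38.698) -> (10.648,33.749) [heading=315, move]
BK 18: (10.648,33.749) -> (-2.08,46.477) [heading=315, move]
FD 1: (-2.08,46.477) -> (-1.373,45.77) [heading=315, move]
Final: pos=(-1.373,45.77), heading=315, 1 segment(s) drawn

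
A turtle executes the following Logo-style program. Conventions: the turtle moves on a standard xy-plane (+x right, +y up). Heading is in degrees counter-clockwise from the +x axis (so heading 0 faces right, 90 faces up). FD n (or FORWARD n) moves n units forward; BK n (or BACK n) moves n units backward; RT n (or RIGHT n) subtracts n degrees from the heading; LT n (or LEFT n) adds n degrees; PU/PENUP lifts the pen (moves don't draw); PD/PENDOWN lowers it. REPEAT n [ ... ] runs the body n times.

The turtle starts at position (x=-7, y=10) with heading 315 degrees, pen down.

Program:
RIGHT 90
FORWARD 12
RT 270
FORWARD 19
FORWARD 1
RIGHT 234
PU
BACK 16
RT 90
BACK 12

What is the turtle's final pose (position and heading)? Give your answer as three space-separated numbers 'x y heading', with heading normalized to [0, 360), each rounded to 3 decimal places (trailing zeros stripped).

Executing turtle program step by step:
Start: pos=(-7,10), heading=315, pen down
RT 90: heading 315 -> 225
FD 12: (-7,10) -> (-15.485,1.515) [heading=225, draw]
RT 270: heading 225 -> 315
FD 19: (-15.485,1.515) -> (-2.05,-11.92) [heading=315, draw]
FD 1: (-2.05,-11.92) -> (-1.343,-12.627) [heading=315, draw]
RT 234: heading 315 -> 81
PU: pen up
BK 16: (-1.343,-12.627) -> (-3.846,-28.43) [heading=81, move]
RT 90: heading 81 -> 351
BK 12: (-3.846,-28.43) -> (-15.698,-26.553) [heading=351, move]
Final: pos=(-15.698,-26.553), heading=351, 3 segment(s) drawn

Answer: -15.698 -26.553 351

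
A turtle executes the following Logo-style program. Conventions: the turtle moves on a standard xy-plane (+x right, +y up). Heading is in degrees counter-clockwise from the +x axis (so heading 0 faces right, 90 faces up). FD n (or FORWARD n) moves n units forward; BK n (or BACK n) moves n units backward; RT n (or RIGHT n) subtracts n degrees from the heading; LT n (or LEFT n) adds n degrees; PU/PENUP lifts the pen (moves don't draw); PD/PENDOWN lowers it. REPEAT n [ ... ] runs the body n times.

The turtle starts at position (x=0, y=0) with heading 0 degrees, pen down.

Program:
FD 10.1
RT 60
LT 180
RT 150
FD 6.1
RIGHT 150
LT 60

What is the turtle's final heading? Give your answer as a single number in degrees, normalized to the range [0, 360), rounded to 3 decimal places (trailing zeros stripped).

Answer: 240

Derivation:
Executing turtle program step by step:
Start: pos=(0,0), heading=0, pen down
FD 10.1: (0,0) -> (10.1,0) [heading=0, draw]
RT 60: heading 0 -> 300
LT 180: heading 300 -> 120
RT 150: heading 120 -> 330
FD 6.1: (10.1,0) -> (15.383,-3.05) [heading=330, draw]
RT 150: heading 330 -> 180
LT 60: heading 180 -> 240
Final: pos=(15.383,-3.05), heading=240, 2 segment(s) drawn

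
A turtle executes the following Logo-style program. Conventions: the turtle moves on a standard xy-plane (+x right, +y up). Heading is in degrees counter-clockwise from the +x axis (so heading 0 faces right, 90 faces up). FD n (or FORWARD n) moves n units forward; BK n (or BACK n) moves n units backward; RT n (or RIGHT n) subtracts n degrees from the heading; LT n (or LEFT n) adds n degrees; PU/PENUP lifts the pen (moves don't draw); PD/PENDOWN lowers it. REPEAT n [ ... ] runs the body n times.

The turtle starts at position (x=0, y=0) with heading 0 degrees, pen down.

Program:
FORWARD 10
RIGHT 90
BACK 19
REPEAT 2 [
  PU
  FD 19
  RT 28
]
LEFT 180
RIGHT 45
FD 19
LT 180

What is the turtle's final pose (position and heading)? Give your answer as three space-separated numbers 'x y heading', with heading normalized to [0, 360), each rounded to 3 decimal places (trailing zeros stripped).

Answer: 19.731 -20.401 169

Derivation:
Executing turtle program step by step:
Start: pos=(0,0), heading=0, pen down
FD 10: (0,0) -> (10,0) [heading=0, draw]
RT 90: heading 0 -> 270
BK 19: (10,0) -> (10,19) [heading=270, draw]
REPEAT 2 [
  -- iteration 1/2 --
  PU: pen up
  FD 19: (10,19) -> (10,0) [heading=270, move]
  RT 28: heading 270 -> 242
  -- iteration 2/2 --
  PU: pen up
  FD 19: (10,0) -> (1.08,-16.776) [heading=242, move]
  RT 28: heading 242 -> 214
]
LT 180: heading 214 -> 34
RT 45: heading 34 -> 349
FD 19: (1.08,-16.776) -> (19.731,-20.401) [heading=349, move]
LT 180: heading 349 -> 169
Final: pos=(19.731,-20.401), heading=169, 2 segment(s) drawn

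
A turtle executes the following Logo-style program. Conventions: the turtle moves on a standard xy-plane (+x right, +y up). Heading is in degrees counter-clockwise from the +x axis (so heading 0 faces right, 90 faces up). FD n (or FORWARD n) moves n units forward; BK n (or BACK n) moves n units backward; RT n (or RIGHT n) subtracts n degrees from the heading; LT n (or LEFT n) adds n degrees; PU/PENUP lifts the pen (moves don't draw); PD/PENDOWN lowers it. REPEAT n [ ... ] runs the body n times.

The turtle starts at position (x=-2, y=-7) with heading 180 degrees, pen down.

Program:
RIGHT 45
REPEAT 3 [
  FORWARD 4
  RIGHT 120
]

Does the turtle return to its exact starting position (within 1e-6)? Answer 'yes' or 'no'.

Executing turtle program step by step:
Start: pos=(-2,-7), heading=180, pen down
RT 45: heading 180 -> 135
REPEAT 3 [
  -- iteration 1/3 --
  FD 4: (-2,-7) -> (-4.828,-4.172) [heading=135, draw]
  RT 120: heading 135 -> 15
  -- iteration 2/3 --
  FD 4: (-4.828,-4.172) -> (-0.965,-3.136) [heading=15, draw]
  RT 120: heading 15 -> 255
  -- iteration 3/3 --
  FD 4: (-0.965,-3.136) -> (-2,-7) [heading=255, draw]
  RT 120: heading 255 -> 135
]
Final: pos=(-2,-7), heading=135, 3 segment(s) drawn

Start position: (-2, -7)
Final position: (-2, -7)
Distance = 0; < 1e-6 -> CLOSED

Answer: yes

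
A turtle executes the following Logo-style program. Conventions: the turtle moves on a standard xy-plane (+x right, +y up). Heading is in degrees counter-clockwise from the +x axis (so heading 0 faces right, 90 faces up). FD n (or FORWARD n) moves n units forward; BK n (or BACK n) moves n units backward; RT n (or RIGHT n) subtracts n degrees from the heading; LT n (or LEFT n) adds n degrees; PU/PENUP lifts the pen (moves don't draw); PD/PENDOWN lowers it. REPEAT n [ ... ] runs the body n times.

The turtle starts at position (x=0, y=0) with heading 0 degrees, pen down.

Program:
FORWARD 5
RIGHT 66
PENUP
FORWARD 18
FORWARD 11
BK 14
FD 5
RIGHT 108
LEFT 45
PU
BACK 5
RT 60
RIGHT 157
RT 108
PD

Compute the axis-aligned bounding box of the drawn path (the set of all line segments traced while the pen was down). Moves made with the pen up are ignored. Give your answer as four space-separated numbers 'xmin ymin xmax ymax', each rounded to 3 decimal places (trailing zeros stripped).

Answer: 0 0 5 0

Derivation:
Executing turtle program step by step:
Start: pos=(0,0), heading=0, pen down
FD 5: (0,0) -> (5,0) [heading=0, draw]
RT 66: heading 0 -> 294
PU: pen up
FD 18: (5,0) -> (12.321,-16.444) [heading=294, move]
FD 11: (12.321,-16.444) -> (16.795,-26.493) [heading=294, move]
BK 14: (16.795,-26.493) -> (11.101,-13.703) [heading=294, move]
FD 5: (11.101,-13.703) -> (13.135,-18.271) [heading=294, move]
RT 108: heading 294 -> 186
LT 45: heading 186 -> 231
PU: pen up
BK 5: (13.135,-18.271) -> (16.281,-14.385) [heading=231, move]
RT 60: heading 231 -> 171
RT 157: heading 171 -> 14
RT 108: heading 14 -> 266
PD: pen down
Final: pos=(16.281,-14.385), heading=266, 1 segment(s) drawn

Segment endpoints: x in {0, 5}, y in {0}
xmin=0, ymin=0, xmax=5, ymax=0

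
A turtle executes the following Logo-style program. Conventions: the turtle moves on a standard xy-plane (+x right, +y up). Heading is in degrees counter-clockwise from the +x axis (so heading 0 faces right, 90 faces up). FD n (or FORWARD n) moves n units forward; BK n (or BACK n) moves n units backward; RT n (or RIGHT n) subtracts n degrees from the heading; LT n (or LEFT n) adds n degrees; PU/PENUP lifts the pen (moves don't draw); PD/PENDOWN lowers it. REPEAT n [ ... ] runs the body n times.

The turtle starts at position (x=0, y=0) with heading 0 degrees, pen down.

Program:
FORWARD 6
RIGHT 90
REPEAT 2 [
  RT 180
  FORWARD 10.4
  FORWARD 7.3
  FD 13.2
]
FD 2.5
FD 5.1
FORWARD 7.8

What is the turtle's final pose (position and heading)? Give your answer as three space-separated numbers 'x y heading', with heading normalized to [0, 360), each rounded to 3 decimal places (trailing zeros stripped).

Answer: 6 -15.4 270

Derivation:
Executing turtle program step by step:
Start: pos=(0,0), heading=0, pen down
FD 6: (0,0) -> (6,0) [heading=0, draw]
RT 90: heading 0 -> 270
REPEAT 2 [
  -- iteration 1/2 --
  RT 180: heading 270 -> 90
  FD 10.4: (6,0) -> (6,10.4) [heading=90, draw]
  FD 7.3: (6,10.4) -> (6,17.7) [heading=90, draw]
  FD 13.2: (6,17.7) -> (6,30.9) [heading=90, draw]
  -- iteration 2/2 --
  RT 180: heading 90 -> 270
  FD 10.4: (6,30.9) -> (6,20.5) [heading=270, draw]
  FD 7.3: (6,20.5) -> (6,13.2) [heading=270, draw]
  FD 13.2: (6,13.2) -> (6,0) [heading=270, draw]
]
FD 2.5: (6,0) -> (6,-2.5) [heading=270, draw]
FD 5.1: (6,-2.5) -> (6,-7.6) [heading=270, draw]
FD 7.8: (6,-7.6) -> (6,-15.4) [heading=270, draw]
Final: pos=(6,-15.4), heading=270, 10 segment(s) drawn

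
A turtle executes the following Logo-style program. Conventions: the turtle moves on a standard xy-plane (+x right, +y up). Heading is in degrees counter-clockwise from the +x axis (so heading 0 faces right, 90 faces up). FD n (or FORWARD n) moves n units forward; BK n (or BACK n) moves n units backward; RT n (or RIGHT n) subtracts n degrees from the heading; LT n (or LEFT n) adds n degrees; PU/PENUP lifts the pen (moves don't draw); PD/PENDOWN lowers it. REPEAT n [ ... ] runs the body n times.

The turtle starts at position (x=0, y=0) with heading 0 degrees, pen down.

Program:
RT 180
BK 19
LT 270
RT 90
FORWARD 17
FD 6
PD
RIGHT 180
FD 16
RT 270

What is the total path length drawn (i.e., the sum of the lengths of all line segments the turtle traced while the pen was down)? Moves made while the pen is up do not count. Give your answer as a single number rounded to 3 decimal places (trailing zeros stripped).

Answer: 58

Derivation:
Executing turtle program step by step:
Start: pos=(0,0), heading=0, pen down
RT 180: heading 0 -> 180
BK 19: (0,0) -> (19,0) [heading=180, draw]
LT 270: heading 180 -> 90
RT 90: heading 90 -> 0
FD 17: (19,0) -> (36,0) [heading=0, draw]
FD 6: (36,0) -> (42,0) [heading=0, draw]
PD: pen down
RT 180: heading 0 -> 180
FD 16: (42,0) -> (26,0) [heading=180, draw]
RT 270: heading 180 -> 270
Final: pos=(26,0), heading=270, 4 segment(s) drawn

Segment lengths:
  seg 1: (0,0) -> (19,0), length = 19
  seg 2: (19,0) -> (36,0), length = 17
  seg 3: (36,0) -> (42,0), length = 6
  seg 4: (42,0) -> (26,0), length = 16
Total = 58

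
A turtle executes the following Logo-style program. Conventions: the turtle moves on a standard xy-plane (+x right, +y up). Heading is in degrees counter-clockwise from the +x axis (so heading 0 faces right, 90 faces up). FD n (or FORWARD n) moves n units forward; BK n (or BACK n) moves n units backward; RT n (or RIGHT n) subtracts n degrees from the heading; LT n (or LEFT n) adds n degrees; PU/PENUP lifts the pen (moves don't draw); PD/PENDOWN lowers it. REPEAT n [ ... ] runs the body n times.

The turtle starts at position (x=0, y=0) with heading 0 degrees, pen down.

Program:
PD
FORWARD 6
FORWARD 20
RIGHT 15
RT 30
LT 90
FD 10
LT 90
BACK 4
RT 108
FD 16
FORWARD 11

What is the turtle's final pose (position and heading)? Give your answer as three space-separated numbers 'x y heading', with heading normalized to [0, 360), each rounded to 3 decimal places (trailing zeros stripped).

Answer: 59.957 16.5 27

Derivation:
Executing turtle program step by step:
Start: pos=(0,0), heading=0, pen down
PD: pen down
FD 6: (0,0) -> (6,0) [heading=0, draw]
FD 20: (6,0) -> (26,0) [heading=0, draw]
RT 15: heading 0 -> 345
RT 30: heading 345 -> 315
LT 90: heading 315 -> 45
FD 10: (26,0) -> (33.071,7.071) [heading=45, draw]
LT 90: heading 45 -> 135
BK 4: (33.071,7.071) -> (35.899,4.243) [heading=135, draw]
RT 108: heading 135 -> 27
FD 16: (35.899,4.243) -> (50.156,11.506) [heading=27, draw]
FD 11: (50.156,11.506) -> (59.957,16.5) [heading=27, draw]
Final: pos=(59.957,16.5), heading=27, 6 segment(s) drawn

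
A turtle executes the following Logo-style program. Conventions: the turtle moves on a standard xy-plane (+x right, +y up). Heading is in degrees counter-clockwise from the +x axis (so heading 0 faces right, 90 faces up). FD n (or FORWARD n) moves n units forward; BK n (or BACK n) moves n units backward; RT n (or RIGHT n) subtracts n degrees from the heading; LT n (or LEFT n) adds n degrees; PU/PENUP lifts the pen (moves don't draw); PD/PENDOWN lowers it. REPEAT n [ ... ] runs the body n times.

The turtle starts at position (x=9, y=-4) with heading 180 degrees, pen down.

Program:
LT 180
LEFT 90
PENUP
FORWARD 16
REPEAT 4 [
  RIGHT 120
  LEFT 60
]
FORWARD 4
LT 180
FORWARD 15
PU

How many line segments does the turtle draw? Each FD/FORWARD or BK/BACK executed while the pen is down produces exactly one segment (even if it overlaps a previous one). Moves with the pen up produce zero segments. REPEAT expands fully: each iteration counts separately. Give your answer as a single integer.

Executing turtle program step by step:
Start: pos=(9,-4), heading=180, pen down
LT 180: heading 180 -> 0
LT 90: heading 0 -> 90
PU: pen up
FD 16: (9,-4) -> (9,12) [heading=90, move]
REPEAT 4 [
  -- iteration 1/4 --
  RT 120: heading 90 -> 330
  LT 60: heading 330 -> 30
  -- iteration 2/4 --
  RT 120: heading 30 -> 270
  LT 60: heading 270 -> 330
  -- iteration 3/4 --
  RT 120: heading 330 -> 210
  LT 60: heading 210 -> 270
  -- iteration 4/4 --
  RT 120: heading 270 -> 150
  LT 60: heading 150 -> 210
]
FD 4: (9,12) -> (5.536,10) [heading=210, move]
LT 180: heading 210 -> 30
FD 15: (5.536,10) -> (18.526,17.5) [heading=30, move]
PU: pen up
Final: pos=(18.526,17.5), heading=30, 0 segment(s) drawn
Segments drawn: 0

Answer: 0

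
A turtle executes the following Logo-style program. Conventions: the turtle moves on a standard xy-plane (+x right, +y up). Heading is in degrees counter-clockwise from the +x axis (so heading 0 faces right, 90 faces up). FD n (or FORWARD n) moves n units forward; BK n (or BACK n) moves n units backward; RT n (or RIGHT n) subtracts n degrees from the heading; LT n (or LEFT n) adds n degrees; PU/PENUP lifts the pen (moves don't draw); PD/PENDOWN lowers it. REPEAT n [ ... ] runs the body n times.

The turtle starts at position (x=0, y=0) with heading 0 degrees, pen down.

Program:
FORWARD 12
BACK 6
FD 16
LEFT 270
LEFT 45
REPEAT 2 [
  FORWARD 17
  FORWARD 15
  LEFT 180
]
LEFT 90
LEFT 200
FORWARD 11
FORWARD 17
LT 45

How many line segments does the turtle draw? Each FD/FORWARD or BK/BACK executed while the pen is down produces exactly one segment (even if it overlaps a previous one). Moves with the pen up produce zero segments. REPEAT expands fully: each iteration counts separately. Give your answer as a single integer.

Answer: 9

Derivation:
Executing turtle program step by step:
Start: pos=(0,0), heading=0, pen down
FD 12: (0,0) -> (12,0) [heading=0, draw]
BK 6: (12,0) -> (6,0) [heading=0, draw]
FD 16: (6,0) -> (22,0) [heading=0, draw]
LT 270: heading 0 -> 270
LT 45: heading 270 -> 315
REPEAT 2 [
  -- iteration 1/2 --
  FD 17: (22,0) -> (34.021,-12.021) [heading=315, draw]
  FD 15: (34.021,-12.021) -> (44.627,-22.627) [heading=315, draw]
  LT 180: heading 315 -> 135
  -- iteration 2/2 --
  FD 17: (44.627,-22.627) -> (32.607,-10.607) [heading=135, draw]
  FD 15: (32.607,-10.607) -> (22,0) [heading=135, draw]
  LT 180: heading 135 -> 315
]
LT 90: heading 315 -> 45
LT 200: heading 45 -> 245
FD 11: (22,0) -> (17.351,-9.969) [heading=245, draw]
FD 17: (17.351,-9.969) -> (10.167,-25.377) [heading=245, draw]
LT 45: heading 245 -> 290
Final: pos=(10.167,-25.377), heading=290, 9 segment(s) drawn
Segments drawn: 9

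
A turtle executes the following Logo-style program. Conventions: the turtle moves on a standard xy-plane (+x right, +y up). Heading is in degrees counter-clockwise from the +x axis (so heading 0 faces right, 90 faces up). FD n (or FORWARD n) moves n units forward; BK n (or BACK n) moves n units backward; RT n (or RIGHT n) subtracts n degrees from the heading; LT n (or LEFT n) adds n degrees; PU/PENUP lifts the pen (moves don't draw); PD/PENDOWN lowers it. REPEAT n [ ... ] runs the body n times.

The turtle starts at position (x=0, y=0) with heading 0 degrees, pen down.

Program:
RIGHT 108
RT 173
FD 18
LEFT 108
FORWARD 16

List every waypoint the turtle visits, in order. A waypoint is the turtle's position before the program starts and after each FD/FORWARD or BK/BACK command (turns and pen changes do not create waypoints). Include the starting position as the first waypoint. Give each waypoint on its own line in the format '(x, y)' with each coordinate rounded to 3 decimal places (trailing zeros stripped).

Executing turtle program step by step:
Start: pos=(0,0), heading=0, pen down
RT 108: heading 0 -> 252
RT 173: heading 252 -> 79
FD 18: (0,0) -> (3.435,17.669) [heading=79, draw]
LT 108: heading 79 -> 187
FD 16: (3.435,17.669) -> (-12.446,15.719) [heading=187, draw]
Final: pos=(-12.446,15.719), heading=187, 2 segment(s) drawn
Waypoints (3 total):
(0, 0)
(3.435, 17.669)
(-12.446, 15.719)

Answer: (0, 0)
(3.435, 17.669)
(-12.446, 15.719)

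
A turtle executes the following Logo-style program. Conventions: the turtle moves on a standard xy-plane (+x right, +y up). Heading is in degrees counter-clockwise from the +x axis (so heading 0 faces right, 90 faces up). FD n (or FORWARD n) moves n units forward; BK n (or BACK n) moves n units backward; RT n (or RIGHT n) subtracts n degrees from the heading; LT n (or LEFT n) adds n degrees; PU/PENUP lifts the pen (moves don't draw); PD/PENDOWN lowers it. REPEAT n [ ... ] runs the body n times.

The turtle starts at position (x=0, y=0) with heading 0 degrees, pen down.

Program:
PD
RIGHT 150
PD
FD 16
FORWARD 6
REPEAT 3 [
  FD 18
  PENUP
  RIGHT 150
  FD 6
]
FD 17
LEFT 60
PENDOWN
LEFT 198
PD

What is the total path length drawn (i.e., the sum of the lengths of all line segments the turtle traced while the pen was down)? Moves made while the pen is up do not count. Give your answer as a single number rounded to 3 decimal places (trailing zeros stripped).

Answer: 40

Derivation:
Executing turtle program step by step:
Start: pos=(0,0), heading=0, pen down
PD: pen down
RT 150: heading 0 -> 210
PD: pen down
FD 16: (0,0) -> (-13.856,-8) [heading=210, draw]
FD 6: (-13.856,-8) -> (-19.053,-11) [heading=210, draw]
REPEAT 3 [
  -- iteration 1/3 --
  FD 18: (-19.053,-11) -> (-34.641,-20) [heading=210, draw]
  PU: pen up
  RT 150: heading 210 -> 60
  FD 6: (-34.641,-20) -> (-31.641,-14.804) [heading=60, move]
  -- iteration 2/3 --
  FD 18: (-31.641,-14.804) -> (-22.641,0.785) [heading=60, move]
  PU: pen up
  RT 150: heading 60 -> 270
  FD 6: (-22.641,0.785) -> (-22.641,-5.215) [heading=270, move]
  -- iteration 3/3 --
  FD 18: (-22.641,-5.215) -> (-22.641,-23.215) [heading=270, move]
  PU: pen up
  RT 150: heading 270 -> 120
  FD 6: (-22.641,-23.215) -> (-25.641,-18.019) [heading=120, move]
]
FD 17: (-25.641,-18.019) -> (-34.141,-3.297) [heading=120, move]
LT 60: heading 120 -> 180
PD: pen down
LT 198: heading 180 -> 18
PD: pen down
Final: pos=(-34.141,-3.297), heading=18, 3 segment(s) drawn

Segment lengths:
  seg 1: (0,0) -> (-13.856,-8), length = 16
  seg 2: (-13.856,-8) -> (-19.053,-11), length = 6
  seg 3: (-19.053,-11) -> (-34.641,-20), length = 18
Total = 40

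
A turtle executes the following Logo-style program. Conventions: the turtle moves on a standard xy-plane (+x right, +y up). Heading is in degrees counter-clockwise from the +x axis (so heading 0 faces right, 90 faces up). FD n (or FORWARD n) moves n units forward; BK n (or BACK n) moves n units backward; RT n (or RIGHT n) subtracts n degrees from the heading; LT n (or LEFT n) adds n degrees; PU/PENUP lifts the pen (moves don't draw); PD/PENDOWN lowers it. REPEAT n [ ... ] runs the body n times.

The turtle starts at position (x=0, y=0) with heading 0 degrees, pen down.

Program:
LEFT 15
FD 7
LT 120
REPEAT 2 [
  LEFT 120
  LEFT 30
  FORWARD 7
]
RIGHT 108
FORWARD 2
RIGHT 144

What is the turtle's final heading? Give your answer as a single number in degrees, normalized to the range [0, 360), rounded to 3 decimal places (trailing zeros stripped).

Executing turtle program step by step:
Start: pos=(0,0), heading=0, pen down
LT 15: heading 0 -> 15
FD 7: (0,0) -> (6.761,1.812) [heading=15, draw]
LT 120: heading 15 -> 135
REPEAT 2 [
  -- iteration 1/2 --
  LT 120: heading 135 -> 255
  LT 30: heading 255 -> 285
  FD 7: (6.761,1.812) -> (8.573,-4.95) [heading=285, draw]
  -- iteration 2/2 --
  LT 120: heading 285 -> 45
  LT 30: heading 45 -> 75
  FD 7: (8.573,-4.95) -> (10.385,1.812) [heading=75, draw]
]
RT 108: heading 75 -> 327
FD 2: (10.385,1.812) -> (12.062,0.722) [heading=327, draw]
RT 144: heading 327 -> 183
Final: pos=(12.062,0.722), heading=183, 4 segment(s) drawn

Answer: 183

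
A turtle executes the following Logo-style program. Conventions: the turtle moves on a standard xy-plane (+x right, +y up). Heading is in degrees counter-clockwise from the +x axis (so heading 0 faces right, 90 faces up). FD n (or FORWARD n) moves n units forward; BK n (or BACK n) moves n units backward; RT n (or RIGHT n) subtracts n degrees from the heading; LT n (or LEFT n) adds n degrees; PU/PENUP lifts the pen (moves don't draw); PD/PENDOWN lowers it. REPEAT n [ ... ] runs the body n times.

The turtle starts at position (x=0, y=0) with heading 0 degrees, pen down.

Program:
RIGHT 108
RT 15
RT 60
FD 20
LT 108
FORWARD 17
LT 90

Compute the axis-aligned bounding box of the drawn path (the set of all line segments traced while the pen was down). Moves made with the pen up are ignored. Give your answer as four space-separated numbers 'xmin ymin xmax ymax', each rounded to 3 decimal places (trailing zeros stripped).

Executing turtle program step by step:
Start: pos=(0,0), heading=0, pen down
RT 108: heading 0 -> 252
RT 15: heading 252 -> 237
RT 60: heading 237 -> 177
FD 20: (0,0) -> (-19.973,1.047) [heading=177, draw]
LT 108: heading 177 -> 285
FD 17: (-19.973,1.047) -> (-15.573,-15.374) [heading=285, draw]
LT 90: heading 285 -> 15
Final: pos=(-15.573,-15.374), heading=15, 2 segment(s) drawn

Segment endpoints: x in {-19.973, -15.573, 0}, y in {-15.374, 0, 1.047}
xmin=-19.973, ymin=-15.374, xmax=0, ymax=1.047

Answer: -19.973 -15.374 0 1.047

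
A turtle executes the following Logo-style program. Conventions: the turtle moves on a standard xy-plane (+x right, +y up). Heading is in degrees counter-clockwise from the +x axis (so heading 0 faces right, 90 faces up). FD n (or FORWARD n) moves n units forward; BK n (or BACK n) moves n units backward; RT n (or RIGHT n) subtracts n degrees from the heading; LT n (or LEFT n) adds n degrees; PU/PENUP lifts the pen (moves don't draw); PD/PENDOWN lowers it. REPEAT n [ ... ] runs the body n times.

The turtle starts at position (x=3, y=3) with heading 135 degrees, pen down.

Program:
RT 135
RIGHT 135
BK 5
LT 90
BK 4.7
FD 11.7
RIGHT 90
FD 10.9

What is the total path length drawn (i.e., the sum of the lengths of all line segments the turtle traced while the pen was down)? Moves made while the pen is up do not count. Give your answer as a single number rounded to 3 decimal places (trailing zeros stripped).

Executing turtle program step by step:
Start: pos=(3,3), heading=135, pen down
RT 135: heading 135 -> 0
RT 135: heading 0 -> 225
BK 5: (3,3) -> (6.536,6.536) [heading=225, draw]
LT 90: heading 225 -> 315
BK 4.7: (6.536,6.536) -> (3.212,9.859) [heading=315, draw]
FD 11.7: (3.212,9.859) -> (11.485,1.586) [heading=315, draw]
RT 90: heading 315 -> 225
FD 10.9: (11.485,1.586) -> (3.778,-6.122) [heading=225, draw]
Final: pos=(3.778,-6.122), heading=225, 4 segment(s) drawn

Segment lengths:
  seg 1: (3,3) -> (6.536,6.536), length = 5
  seg 2: (6.536,6.536) -> (3.212,9.859), length = 4.7
  seg 3: (3.212,9.859) -> (11.485,1.586), length = 11.7
  seg 4: (11.485,1.586) -> (3.778,-6.122), length = 10.9
Total = 32.3

Answer: 32.3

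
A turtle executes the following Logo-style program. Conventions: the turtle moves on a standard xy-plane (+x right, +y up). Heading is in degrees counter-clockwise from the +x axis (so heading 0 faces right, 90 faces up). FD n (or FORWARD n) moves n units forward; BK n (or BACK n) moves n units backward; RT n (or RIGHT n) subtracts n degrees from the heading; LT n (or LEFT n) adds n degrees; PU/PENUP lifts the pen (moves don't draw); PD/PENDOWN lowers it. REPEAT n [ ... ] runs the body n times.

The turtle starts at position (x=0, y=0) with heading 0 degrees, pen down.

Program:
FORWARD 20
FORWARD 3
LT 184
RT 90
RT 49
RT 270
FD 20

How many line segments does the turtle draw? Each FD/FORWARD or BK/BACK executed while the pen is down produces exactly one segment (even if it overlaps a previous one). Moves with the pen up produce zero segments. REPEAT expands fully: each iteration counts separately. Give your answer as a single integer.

Executing turtle program step by step:
Start: pos=(0,0), heading=0, pen down
FD 20: (0,0) -> (20,0) [heading=0, draw]
FD 3: (20,0) -> (23,0) [heading=0, draw]
LT 184: heading 0 -> 184
RT 90: heading 184 -> 94
RT 49: heading 94 -> 45
RT 270: heading 45 -> 135
FD 20: (23,0) -> (8.858,14.142) [heading=135, draw]
Final: pos=(8.858,14.142), heading=135, 3 segment(s) drawn
Segments drawn: 3

Answer: 3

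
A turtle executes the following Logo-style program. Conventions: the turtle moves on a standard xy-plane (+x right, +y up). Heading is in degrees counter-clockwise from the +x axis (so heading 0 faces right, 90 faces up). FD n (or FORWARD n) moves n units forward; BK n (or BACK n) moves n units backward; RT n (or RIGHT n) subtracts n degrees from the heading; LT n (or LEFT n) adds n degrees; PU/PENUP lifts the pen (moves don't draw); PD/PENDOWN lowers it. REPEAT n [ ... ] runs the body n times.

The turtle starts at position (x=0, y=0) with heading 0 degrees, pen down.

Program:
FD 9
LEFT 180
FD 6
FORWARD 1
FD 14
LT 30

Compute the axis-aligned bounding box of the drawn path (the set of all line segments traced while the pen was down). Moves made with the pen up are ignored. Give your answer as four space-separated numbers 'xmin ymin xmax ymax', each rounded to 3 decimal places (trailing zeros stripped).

Executing turtle program step by step:
Start: pos=(0,0), heading=0, pen down
FD 9: (0,0) -> (9,0) [heading=0, draw]
LT 180: heading 0 -> 180
FD 6: (9,0) -> (3,0) [heading=180, draw]
FD 1: (3,0) -> (2,0) [heading=180, draw]
FD 14: (2,0) -> (-12,0) [heading=180, draw]
LT 30: heading 180 -> 210
Final: pos=(-12,0), heading=210, 4 segment(s) drawn

Segment endpoints: x in {-12, 0, 2, 3, 9}, y in {0, 0, 0, 0}
xmin=-12, ymin=0, xmax=9, ymax=0

Answer: -12 0 9 0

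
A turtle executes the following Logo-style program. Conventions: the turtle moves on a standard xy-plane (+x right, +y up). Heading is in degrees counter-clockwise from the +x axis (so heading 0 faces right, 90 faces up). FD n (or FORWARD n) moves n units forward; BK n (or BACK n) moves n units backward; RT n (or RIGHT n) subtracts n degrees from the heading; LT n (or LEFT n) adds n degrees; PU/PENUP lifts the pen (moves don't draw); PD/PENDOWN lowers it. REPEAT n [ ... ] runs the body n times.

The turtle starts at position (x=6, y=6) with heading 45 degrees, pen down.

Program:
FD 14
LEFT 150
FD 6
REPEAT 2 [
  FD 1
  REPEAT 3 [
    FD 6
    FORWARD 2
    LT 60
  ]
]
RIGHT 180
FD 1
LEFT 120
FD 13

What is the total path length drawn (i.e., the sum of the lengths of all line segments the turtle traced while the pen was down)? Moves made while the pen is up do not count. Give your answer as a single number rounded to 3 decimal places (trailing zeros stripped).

Executing turtle program step by step:
Start: pos=(6,6), heading=45, pen down
FD 14: (6,6) -> (15.899,15.899) [heading=45, draw]
LT 150: heading 45 -> 195
FD 6: (15.899,15.899) -> (10.104,14.347) [heading=195, draw]
REPEAT 2 [
  -- iteration 1/2 --
  FD 1: (10.104,14.347) -> (9.138,14.088) [heading=195, draw]
  REPEAT 3 [
    -- iteration 1/3 --
    FD 6: (9.138,14.088) -> (3.342,12.535) [heading=195, draw]
    FD 2: (3.342,12.535) -> (1.411,12.017) [heading=195, draw]
    LT 60: heading 195 -> 255
    -- iteration 2/3 --
    FD 6: (1.411,12.017) -> (-0.142,6.222) [heading=255, draw]
    FD 2: (-0.142,6.222) -> (-0.66,4.29) [heading=255, draw]
    LT 60: heading 255 -> 315
    -- iteration 3/3 --
    FD 6: (-0.66,4.29) -> (3.583,0.047) [heading=315, draw]
    FD 2: (3.583,0.047) -> (4.997,-1.367) [heading=315, draw]
    LT 60: heading 315 -> 15
  ]
  -- iteration 2/2 --
  FD 1: (4.997,-1.367) -> (5.963,-1.108) [heading=15, draw]
  REPEAT 3 [
    -- iteration 1/3 --
    FD 6: (5.963,-1.108) -> (11.758,0.445) [heading=15, draw]
    FD 2: (11.758,0.445) -> (13.69,0.962) [heading=15, draw]
    LT 60: heading 15 -> 75
    -- iteration 2/3 --
    FD 6: (13.69,0.962) -> (15.243,6.758) [heading=75, draw]
    FD 2: (15.243,6.758) -> (15.761,8.69) [heading=75, draw]
    LT 60: heading 75 -> 135
    -- iteration 3/3 --
    FD 6: (15.761,8.69) -> (11.518,12.932) [heading=135, draw]
    FD 2: (11.518,12.932) -> (10.104,14.347) [heading=135, draw]
    LT 60: heading 135 -> 195
  ]
]
RT 180: heading 195 -> 15
FD 1: (10.104,14.347) -> (11.07,14.605) [heading=15, draw]
LT 120: heading 15 -> 135
FD 13: (11.07,14.605) -> (1.877,23.798) [heading=135, draw]
Final: pos=(1.877,23.798), heading=135, 18 segment(s) drawn

Segment lengths:
  seg 1: (6,6) -> (15.899,15.899), length = 14
  seg 2: (15.899,15.899) -> (10.104,14.347), length = 6
  seg 3: (10.104,14.347) -> (9.138,14.088), length = 1
  seg 4: (9.138,14.088) -> (3.342,12.535), length = 6
  seg 5: (3.342,12.535) -> (1.411,12.017), length = 2
  seg 6: (1.411,12.017) -> (-0.142,6.222), length = 6
  seg 7: (-0.142,6.222) -> (-0.66,4.29), length = 2
  seg 8: (-0.66,4.29) -> (3.583,0.047), length = 6
  seg 9: (3.583,0.047) -> (4.997,-1.367), length = 2
  seg 10: (4.997,-1.367) -> (5.963,-1.108), length = 1
  seg 11: (5.963,-1.108) -> (11.758,0.445), length = 6
  seg 12: (11.758,0.445) -> (13.69,0.962), length = 2
  seg 13: (13.69,0.962) -> (15.243,6.758), length = 6
  seg 14: (15.243,6.758) -> (15.761,8.69), length = 2
  seg 15: (15.761,8.69) -> (11.518,12.932), length = 6
  seg 16: (11.518,12.932) -> (10.104,14.347), length = 2
  seg 17: (10.104,14.347) -> (11.07,14.605), length = 1
  seg 18: (11.07,14.605) -> (1.877,23.798), length = 13
Total = 84

Answer: 84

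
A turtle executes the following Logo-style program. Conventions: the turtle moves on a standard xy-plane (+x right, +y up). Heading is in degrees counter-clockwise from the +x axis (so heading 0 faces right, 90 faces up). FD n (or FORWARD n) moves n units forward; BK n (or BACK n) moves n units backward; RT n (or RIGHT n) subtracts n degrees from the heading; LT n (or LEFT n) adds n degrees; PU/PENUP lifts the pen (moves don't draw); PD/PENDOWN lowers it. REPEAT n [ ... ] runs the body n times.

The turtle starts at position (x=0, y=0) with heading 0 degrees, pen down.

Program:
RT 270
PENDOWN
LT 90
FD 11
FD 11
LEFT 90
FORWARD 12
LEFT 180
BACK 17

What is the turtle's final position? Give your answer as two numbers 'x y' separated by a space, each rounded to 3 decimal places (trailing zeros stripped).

Answer: -22 -29

Derivation:
Executing turtle program step by step:
Start: pos=(0,0), heading=0, pen down
RT 270: heading 0 -> 90
PD: pen down
LT 90: heading 90 -> 180
FD 11: (0,0) -> (-11,0) [heading=180, draw]
FD 11: (-11,0) -> (-22,0) [heading=180, draw]
LT 90: heading 180 -> 270
FD 12: (-22,0) -> (-22,-12) [heading=270, draw]
LT 180: heading 270 -> 90
BK 17: (-22,-12) -> (-22,-29) [heading=90, draw]
Final: pos=(-22,-29), heading=90, 4 segment(s) drawn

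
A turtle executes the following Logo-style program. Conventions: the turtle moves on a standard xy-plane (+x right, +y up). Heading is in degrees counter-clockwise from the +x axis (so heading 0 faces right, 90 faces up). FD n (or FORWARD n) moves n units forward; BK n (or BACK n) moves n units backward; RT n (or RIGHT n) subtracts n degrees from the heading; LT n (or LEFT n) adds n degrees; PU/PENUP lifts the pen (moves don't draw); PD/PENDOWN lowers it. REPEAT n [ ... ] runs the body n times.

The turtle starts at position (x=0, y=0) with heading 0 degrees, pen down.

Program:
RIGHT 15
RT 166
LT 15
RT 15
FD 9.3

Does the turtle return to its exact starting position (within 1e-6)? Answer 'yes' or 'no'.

Executing turtle program step by step:
Start: pos=(0,0), heading=0, pen down
RT 15: heading 0 -> 345
RT 166: heading 345 -> 179
LT 15: heading 179 -> 194
RT 15: heading 194 -> 179
FD 9.3: (0,0) -> (-9.299,0.162) [heading=179, draw]
Final: pos=(-9.299,0.162), heading=179, 1 segment(s) drawn

Start position: (0, 0)
Final position: (-9.299, 0.162)
Distance = 9.3; >= 1e-6 -> NOT closed

Answer: no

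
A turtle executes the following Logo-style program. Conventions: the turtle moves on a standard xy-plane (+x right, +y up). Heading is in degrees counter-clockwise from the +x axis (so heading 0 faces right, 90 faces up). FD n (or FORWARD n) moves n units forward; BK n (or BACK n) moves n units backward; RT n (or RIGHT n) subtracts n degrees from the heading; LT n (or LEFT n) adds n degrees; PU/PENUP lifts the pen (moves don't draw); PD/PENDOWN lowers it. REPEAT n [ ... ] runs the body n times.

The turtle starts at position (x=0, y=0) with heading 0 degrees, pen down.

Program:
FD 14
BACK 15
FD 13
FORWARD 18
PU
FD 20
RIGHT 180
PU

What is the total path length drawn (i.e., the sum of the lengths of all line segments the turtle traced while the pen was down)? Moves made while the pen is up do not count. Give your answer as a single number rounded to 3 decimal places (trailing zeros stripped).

Answer: 60

Derivation:
Executing turtle program step by step:
Start: pos=(0,0), heading=0, pen down
FD 14: (0,0) -> (14,0) [heading=0, draw]
BK 15: (14,0) -> (-1,0) [heading=0, draw]
FD 13: (-1,0) -> (12,0) [heading=0, draw]
FD 18: (12,0) -> (30,0) [heading=0, draw]
PU: pen up
FD 20: (30,0) -> (50,0) [heading=0, move]
RT 180: heading 0 -> 180
PU: pen up
Final: pos=(50,0), heading=180, 4 segment(s) drawn

Segment lengths:
  seg 1: (0,0) -> (14,0), length = 14
  seg 2: (14,0) -> (-1,0), length = 15
  seg 3: (-1,0) -> (12,0), length = 13
  seg 4: (12,0) -> (30,0), length = 18
Total = 60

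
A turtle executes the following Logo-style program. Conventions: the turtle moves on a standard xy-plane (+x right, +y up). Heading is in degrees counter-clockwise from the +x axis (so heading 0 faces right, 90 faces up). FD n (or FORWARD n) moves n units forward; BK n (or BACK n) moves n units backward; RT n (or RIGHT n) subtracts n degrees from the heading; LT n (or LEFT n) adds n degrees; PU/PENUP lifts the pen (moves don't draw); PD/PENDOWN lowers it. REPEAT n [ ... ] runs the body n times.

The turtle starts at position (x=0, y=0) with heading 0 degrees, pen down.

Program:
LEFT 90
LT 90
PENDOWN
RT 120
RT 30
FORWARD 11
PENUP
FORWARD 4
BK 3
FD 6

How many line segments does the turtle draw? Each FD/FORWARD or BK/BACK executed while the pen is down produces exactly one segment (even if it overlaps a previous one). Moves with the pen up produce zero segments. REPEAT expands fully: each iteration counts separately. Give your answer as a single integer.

Answer: 1

Derivation:
Executing turtle program step by step:
Start: pos=(0,0), heading=0, pen down
LT 90: heading 0 -> 90
LT 90: heading 90 -> 180
PD: pen down
RT 120: heading 180 -> 60
RT 30: heading 60 -> 30
FD 11: (0,0) -> (9.526,5.5) [heading=30, draw]
PU: pen up
FD 4: (9.526,5.5) -> (12.99,7.5) [heading=30, move]
BK 3: (12.99,7.5) -> (10.392,6) [heading=30, move]
FD 6: (10.392,6) -> (15.588,9) [heading=30, move]
Final: pos=(15.588,9), heading=30, 1 segment(s) drawn
Segments drawn: 1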